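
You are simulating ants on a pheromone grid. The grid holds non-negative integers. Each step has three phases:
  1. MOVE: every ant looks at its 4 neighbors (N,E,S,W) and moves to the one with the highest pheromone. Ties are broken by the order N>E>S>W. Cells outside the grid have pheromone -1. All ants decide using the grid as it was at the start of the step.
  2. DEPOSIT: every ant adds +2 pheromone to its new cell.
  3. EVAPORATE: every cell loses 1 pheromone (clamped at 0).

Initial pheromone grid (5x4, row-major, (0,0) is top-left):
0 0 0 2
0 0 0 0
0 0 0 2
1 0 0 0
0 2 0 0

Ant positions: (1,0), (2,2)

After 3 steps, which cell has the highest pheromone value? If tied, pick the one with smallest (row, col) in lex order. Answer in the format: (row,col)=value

Step 1: ant0:(1,0)->N->(0,0) | ant1:(2,2)->E->(2,3)
  grid max=3 at (2,3)
Step 2: ant0:(0,0)->E->(0,1) | ant1:(2,3)->N->(1,3)
  grid max=2 at (2,3)
Step 3: ant0:(0,1)->E->(0,2) | ant1:(1,3)->S->(2,3)
  grid max=3 at (2,3)
Final grid:
  0 0 1 0
  0 0 0 0
  0 0 0 3
  0 0 0 0
  0 0 0 0
Max pheromone 3 at (2,3)

Answer: (2,3)=3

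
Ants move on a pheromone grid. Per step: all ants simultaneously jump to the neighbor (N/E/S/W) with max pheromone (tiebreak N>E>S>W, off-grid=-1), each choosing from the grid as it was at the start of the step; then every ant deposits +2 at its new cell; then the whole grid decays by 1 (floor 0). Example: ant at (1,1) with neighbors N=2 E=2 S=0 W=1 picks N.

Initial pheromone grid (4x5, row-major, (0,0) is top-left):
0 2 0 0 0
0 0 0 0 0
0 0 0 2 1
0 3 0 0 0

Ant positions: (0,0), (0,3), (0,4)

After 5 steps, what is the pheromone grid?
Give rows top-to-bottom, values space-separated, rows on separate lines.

After step 1: ants at (0,1),(0,4),(1,4)
  0 3 0 0 1
  0 0 0 0 1
  0 0 0 1 0
  0 2 0 0 0
After step 2: ants at (0,2),(1,4),(0,4)
  0 2 1 0 2
  0 0 0 0 2
  0 0 0 0 0
  0 1 0 0 0
After step 3: ants at (0,1),(0,4),(1,4)
  0 3 0 0 3
  0 0 0 0 3
  0 0 0 0 0
  0 0 0 0 0
After step 4: ants at (0,2),(1,4),(0,4)
  0 2 1 0 4
  0 0 0 0 4
  0 0 0 0 0
  0 0 0 0 0
After step 5: ants at (0,1),(0,4),(1,4)
  0 3 0 0 5
  0 0 0 0 5
  0 0 0 0 0
  0 0 0 0 0

0 3 0 0 5
0 0 0 0 5
0 0 0 0 0
0 0 0 0 0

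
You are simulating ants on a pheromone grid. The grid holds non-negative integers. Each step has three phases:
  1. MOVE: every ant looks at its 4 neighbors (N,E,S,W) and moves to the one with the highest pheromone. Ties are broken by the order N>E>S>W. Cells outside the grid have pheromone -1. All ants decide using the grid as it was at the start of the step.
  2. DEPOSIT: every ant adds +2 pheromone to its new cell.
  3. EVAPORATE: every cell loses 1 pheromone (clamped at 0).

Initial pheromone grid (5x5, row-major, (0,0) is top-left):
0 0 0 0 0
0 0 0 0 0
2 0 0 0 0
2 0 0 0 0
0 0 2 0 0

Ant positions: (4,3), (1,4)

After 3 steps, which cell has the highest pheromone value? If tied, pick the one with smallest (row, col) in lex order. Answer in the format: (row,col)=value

Answer: (4,2)=3

Derivation:
Step 1: ant0:(4,3)->W->(4,2) | ant1:(1,4)->N->(0,4)
  grid max=3 at (4,2)
Step 2: ant0:(4,2)->N->(3,2) | ant1:(0,4)->S->(1,4)
  grid max=2 at (4,2)
Step 3: ant0:(3,2)->S->(4,2) | ant1:(1,4)->N->(0,4)
  grid max=3 at (4,2)
Final grid:
  0 0 0 0 1
  0 0 0 0 0
  0 0 0 0 0
  0 0 0 0 0
  0 0 3 0 0
Max pheromone 3 at (4,2)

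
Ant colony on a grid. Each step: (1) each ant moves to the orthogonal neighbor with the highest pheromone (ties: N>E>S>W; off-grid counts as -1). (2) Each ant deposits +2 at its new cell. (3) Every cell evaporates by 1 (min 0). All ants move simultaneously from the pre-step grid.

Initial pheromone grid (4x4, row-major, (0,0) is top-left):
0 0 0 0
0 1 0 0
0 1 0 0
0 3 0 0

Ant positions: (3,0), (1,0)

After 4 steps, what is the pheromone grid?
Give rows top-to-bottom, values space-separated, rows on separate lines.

After step 1: ants at (3,1),(1,1)
  0 0 0 0
  0 2 0 0
  0 0 0 0
  0 4 0 0
After step 2: ants at (2,1),(0,1)
  0 1 0 0
  0 1 0 0
  0 1 0 0
  0 3 0 0
After step 3: ants at (3,1),(1,1)
  0 0 0 0
  0 2 0 0
  0 0 0 0
  0 4 0 0
After step 4: ants at (2,1),(0,1)
  0 1 0 0
  0 1 0 0
  0 1 0 0
  0 3 0 0

0 1 0 0
0 1 0 0
0 1 0 0
0 3 0 0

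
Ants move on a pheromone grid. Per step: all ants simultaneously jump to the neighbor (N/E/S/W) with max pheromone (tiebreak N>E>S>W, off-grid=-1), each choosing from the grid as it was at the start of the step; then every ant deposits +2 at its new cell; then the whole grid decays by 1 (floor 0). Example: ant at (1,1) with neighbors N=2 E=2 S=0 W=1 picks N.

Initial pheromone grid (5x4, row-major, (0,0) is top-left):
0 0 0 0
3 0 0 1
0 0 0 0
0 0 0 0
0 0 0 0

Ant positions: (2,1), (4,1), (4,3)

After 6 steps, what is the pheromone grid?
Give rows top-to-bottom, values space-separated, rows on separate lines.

After step 1: ants at (1,1),(3,1),(3,3)
  0 0 0 0
  2 1 0 0
  0 0 0 0
  0 1 0 1
  0 0 0 0
After step 2: ants at (1,0),(2,1),(2,3)
  0 0 0 0
  3 0 0 0
  0 1 0 1
  0 0 0 0
  0 0 0 0
After step 3: ants at (0,0),(1,1),(1,3)
  1 0 0 0
  2 1 0 1
  0 0 0 0
  0 0 0 0
  0 0 0 0
After step 4: ants at (1,0),(1,0),(0,3)
  0 0 0 1
  5 0 0 0
  0 0 0 0
  0 0 0 0
  0 0 0 0
After step 5: ants at (0,0),(0,0),(1,3)
  3 0 0 0
  4 0 0 1
  0 0 0 0
  0 0 0 0
  0 0 0 0
After step 6: ants at (1,0),(1,0),(0,3)
  2 0 0 1
  7 0 0 0
  0 0 0 0
  0 0 0 0
  0 0 0 0

2 0 0 1
7 0 0 0
0 0 0 0
0 0 0 0
0 0 0 0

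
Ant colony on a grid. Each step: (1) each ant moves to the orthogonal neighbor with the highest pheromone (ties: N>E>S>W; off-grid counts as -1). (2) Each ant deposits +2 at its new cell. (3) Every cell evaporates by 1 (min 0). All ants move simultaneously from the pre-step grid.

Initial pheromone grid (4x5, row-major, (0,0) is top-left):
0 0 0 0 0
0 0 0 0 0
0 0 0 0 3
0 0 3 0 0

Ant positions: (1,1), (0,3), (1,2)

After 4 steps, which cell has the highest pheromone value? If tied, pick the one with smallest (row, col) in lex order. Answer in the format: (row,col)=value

Answer: (0,1)=4

Derivation:
Step 1: ant0:(1,1)->N->(0,1) | ant1:(0,3)->E->(0,4) | ant2:(1,2)->N->(0,2)
  grid max=2 at (2,4)
Step 2: ant0:(0,1)->E->(0,2) | ant1:(0,4)->S->(1,4) | ant2:(0,2)->W->(0,1)
  grid max=2 at (0,1)
Step 3: ant0:(0,2)->W->(0,1) | ant1:(1,4)->S->(2,4) | ant2:(0,1)->E->(0,2)
  grid max=3 at (0,1)
Step 4: ant0:(0,1)->E->(0,2) | ant1:(2,4)->N->(1,4) | ant2:(0,2)->W->(0,1)
  grid max=4 at (0,1)
Final grid:
  0 4 4 0 0
  0 0 0 0 1
  0 0 0 0 1
  0 0 0 0 0
Max pheromone 4 at (0,1)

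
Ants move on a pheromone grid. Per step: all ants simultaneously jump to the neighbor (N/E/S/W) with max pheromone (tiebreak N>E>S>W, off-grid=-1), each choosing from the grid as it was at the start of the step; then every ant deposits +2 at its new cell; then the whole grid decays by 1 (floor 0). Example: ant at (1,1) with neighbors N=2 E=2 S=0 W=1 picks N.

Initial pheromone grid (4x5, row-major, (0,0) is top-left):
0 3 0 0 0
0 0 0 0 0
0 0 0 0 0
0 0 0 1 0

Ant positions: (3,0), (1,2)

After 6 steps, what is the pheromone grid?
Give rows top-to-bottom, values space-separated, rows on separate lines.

After step 1: ants at (2,0),(0,2)
  0 2 1 0 0
  0 0 0 0 0
  1 0 0 0 0
  0 0 0 0 0
After step 2: ants at (1,0),(0,1)
  0 3 0 0 0
  1 0 0 0 0
  0 0 0 0 0
  0 0 0 0 0
After step 3: ants at (0,0),(0,2)
  1 2 1 0 0
  0 0 0 0 0
  0 0 0 0 0
  0 0 0 0 0
After step 4: ants at (0,1),(0,1)
  0 5 0 0 0
  0 0 0 0 0
  0 0 0 0 0
  0 0 0 0 0
After step 5: ants at (0,2),(0,2)
  0 4 3 0 0
  0 0 0 0 0
  0 0 0 0 0
  0 0 0 0 0
After step 6: ants at (0,1),(0,1)
  0 7 2 0 0
  0 0 0 0 0
  0 0 0 0 0
  0 0 0 0 0

0 7 2 0 0
0 0 0 0 0
0 0 0 0 0
0 0 0 0 0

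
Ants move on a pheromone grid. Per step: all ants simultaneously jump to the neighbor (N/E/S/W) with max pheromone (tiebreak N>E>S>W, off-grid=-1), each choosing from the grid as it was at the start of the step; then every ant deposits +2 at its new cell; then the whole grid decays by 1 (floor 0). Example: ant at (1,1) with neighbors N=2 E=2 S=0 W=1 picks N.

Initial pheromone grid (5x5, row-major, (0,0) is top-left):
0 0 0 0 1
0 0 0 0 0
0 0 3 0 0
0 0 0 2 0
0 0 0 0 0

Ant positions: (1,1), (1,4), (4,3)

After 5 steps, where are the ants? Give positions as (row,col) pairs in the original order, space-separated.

Step 1: ant0:(1,1)->N->(0,1) | ant1:(1,4)->N->(0,4) | ant2:(4,3)->N->(3,3)
  grid max=3 at (3,3)
Step 2: ant0:(0,1)->E->(0,2) | ant1:(0,4)->S->(1,4) | ant2:(3,3)->N->(2,3)
  grid max=2 at (3,3)
Step 3: ant0:(0,2)->E->(0,3) | ant1:(1,4)->N->(0,4) | ant2:(2,3)->S->(3,3)
  grid max=3 at (3,3)
Step 4: ant0:(0,3)->E->(0,4) | ant1:(0,4)->W->(0,3) | ant2:(3,3)->N->(2,3)
  grid max=3 at (0,4)
Step 5: ant0:(0,4)->W->(0,3) | ant1:(0,3)->E->(0,4) | ant2:(2,3)->S->(3,3)
  grid max=4 at (0,4)

(0,3) (0,4) (3,3)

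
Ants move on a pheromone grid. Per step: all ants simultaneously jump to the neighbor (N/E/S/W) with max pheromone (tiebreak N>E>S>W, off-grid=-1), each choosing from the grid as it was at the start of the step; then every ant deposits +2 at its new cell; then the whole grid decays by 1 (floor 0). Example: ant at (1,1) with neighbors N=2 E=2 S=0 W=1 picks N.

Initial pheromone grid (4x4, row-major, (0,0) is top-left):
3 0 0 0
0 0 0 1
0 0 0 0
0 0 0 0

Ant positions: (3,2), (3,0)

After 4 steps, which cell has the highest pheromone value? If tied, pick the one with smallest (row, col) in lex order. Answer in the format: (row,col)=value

Step 1: ant0:(3,2)->N->(2,2) | ant1:(3,0)->N->(2,0)
  grid max=2 at (0,0)
Step 2: ant0:(2,2)->N->(1,2) | ant1:(2,0)->N->(1,0)
  grid max=1 at (0,0)
Step 3: ant0:(1,2)->N->(0,2) | ant1:(1,0)->N->(0,0)
  grid max=2 at (0,0)
Step 4: ant0:(0,2)->E->(0,3) | ant1:(0,0)->E->(0,1)
  grid max=1 at (0,0)
Final grid:
  1 1 0 1
  0 0 0 0
  0 0 0 0
  0 0 0 0
Max pheromone 1 at (0,0)

Answer: (0,0)=1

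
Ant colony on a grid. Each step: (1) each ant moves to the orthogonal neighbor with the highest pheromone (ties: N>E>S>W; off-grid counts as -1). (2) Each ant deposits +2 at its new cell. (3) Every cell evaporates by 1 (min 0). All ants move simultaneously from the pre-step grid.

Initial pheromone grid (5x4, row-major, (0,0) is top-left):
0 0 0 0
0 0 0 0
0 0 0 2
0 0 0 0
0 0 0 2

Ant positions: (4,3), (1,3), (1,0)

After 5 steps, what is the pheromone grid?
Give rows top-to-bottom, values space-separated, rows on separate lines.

After step 1: ants at (3,3),(2,3),(0,0)
  1 0 0 0
  0 0 0 0
  0 0 0 3
  0 0 0 1
  0 0 0 1
After step 2: ants at (2,3),(3,3),(0,1)
  0 1 0 0
  0 0 0 0
  0 0 0 4
  0 0 0 2
  0 0 0 0
After step 3: ants at (3,3),(2,3),(0,2)
  0 0 1 0
  0 0 0 0
  0 0 0 5
  0 0 0 3
  0 0 0 0
After step 4: ants at (2,3),(3,3),(0,3)
  0 0 0 1
  0 0 0 0
  0 0 0 6
  0 0 0 4
  0 0 0 0
After step 5: ants at (3,3),(2,3),(1,3)
  0 0 0 0
  0 0 0 1
  0 0 0 7
  0 0 0 5
  0 0 0 0

0 0 0 0
0 0 0 1
0 0 0 7
0 0 0 5
0 0 0 0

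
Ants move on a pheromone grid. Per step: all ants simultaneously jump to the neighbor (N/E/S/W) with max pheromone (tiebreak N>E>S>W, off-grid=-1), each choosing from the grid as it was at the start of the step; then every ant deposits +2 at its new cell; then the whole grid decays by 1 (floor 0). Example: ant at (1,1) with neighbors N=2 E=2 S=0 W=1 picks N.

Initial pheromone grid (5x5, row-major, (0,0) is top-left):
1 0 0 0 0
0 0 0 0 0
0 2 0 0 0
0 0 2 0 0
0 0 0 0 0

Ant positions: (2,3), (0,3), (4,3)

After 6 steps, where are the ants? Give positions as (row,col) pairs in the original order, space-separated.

Step 1: ant0:(2,3)->N->(1,3) | ant1:(0,3)->E->(0,4) | ant2:(4,3)->N->(3,3)
  grid max=1 at (0,4)
Step 2: ant0:(1,3)->N->(0,3) | ant1:(0,4)->S->(1,4) | ant2:(3,3)->W->(3,2)
  grid max=2 at (3,2)
Step 3: ant0:(0,3)->E->(0,4) | ant1:(1,4)->N->(0,4) | ant2:(3,2)->N->(2,2)
  grid max=3 at (0,4)
Step 4: ant0:(0,4)->S->(1,4) | ant1:(0,4)->S->(1,4) | ant2:(2,2)->S->(3,2)
  grid max=3 at (1,4)
Step 5: ant0:(1,4)->N->(0,4) | ant1:(1,4)->N->(0,4) | ant2:(3,2)->N->(2,2)
  grid max=5 at (0,4)
Step 6: ant0:(0,4)->S->(1,4) | ant1:(0,4)->S->(1,4) | ant2:(2,2)->S->(3,2)
  grid max=5 at (1,4)

(1,4) (1,4) (3,2)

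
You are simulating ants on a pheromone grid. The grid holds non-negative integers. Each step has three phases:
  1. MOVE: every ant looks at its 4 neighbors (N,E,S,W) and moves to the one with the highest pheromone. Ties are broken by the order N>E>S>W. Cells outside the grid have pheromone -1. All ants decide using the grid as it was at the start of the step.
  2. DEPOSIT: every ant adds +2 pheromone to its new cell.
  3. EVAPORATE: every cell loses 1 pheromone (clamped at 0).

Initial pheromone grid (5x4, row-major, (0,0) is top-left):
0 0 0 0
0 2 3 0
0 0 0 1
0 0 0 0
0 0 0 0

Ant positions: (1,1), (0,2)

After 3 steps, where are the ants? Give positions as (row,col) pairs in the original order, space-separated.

Step 1: ant0:(1,1)->E->(1,2) | ant1:(0,2)->S->(1,2)
  grid max=6 at (1,2)
Step 2: ant0:(1,2)->W->(1,1) | ant1:(1,2)->W->(1,1)
  grid max=5 at (1,2)
Step 3: ant0:(1,1)->E->(1,2) | ant1:(1,1)->E->(1,2)
  grid max=8 at (1,2)

(1,2) (1,2)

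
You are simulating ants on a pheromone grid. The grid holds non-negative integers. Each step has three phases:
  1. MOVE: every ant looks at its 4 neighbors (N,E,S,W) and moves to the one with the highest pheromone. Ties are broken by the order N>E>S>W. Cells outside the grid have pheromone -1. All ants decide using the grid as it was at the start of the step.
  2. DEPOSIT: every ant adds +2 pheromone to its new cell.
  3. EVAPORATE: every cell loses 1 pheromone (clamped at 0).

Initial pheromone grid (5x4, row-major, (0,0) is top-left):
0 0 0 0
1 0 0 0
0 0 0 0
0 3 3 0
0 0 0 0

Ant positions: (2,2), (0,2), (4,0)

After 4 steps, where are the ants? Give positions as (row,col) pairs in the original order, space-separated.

Step 1: ant0:(2,2)->S->(3,2) | ant1:(0,2)->E->(0,3) | ant2:(4,0)->N->(3,0)
  grid max=4 at (3,2)
Step 2: ant0:(3,2)->W->(3,1) | ant1:(0,3)->S->(1,3) | ant2:(3,0)->E->(3,1)
  grid max=5 at (3,1)
Step 3: ant0:(3,1)->E->(3,2) | ant1:(1,3)->N->(0,3) | ant2:(3,1)->E->(3,2)
  grid max=6 at (3,2)
Step 4: ant0:(3,2)->W->(3,1) | ant1:(0,3)->S->(1,3) | ant2:(3,2)->W->(3,1)
  grid max=7 at (3,1)

(3,1) (1,3) (3,1)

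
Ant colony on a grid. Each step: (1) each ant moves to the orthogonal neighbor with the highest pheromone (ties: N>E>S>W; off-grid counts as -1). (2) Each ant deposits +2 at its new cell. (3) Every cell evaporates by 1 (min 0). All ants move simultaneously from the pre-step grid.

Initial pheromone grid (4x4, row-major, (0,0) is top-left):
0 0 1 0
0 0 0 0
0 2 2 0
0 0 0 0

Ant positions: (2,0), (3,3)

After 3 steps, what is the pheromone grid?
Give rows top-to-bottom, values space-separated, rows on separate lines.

After step 1: ants at (2,1),(2,3)
  0 0 0 0
  0 0 0 0
  0 3 1 1
  0 0 0 0
After step 2: ants at (2,2),(2,2)
  0 0 0 0
  0 0 0 0
  0 2 4 0
  0 0 0 0
After step 3: ants at (2,1),(2,1)
  0 0 0 0
  0 0 0 0
  0 5 3 0
  0 0 0 0

0 0 0 0
0 0 0 0
0 5 3 0
0 0 0 0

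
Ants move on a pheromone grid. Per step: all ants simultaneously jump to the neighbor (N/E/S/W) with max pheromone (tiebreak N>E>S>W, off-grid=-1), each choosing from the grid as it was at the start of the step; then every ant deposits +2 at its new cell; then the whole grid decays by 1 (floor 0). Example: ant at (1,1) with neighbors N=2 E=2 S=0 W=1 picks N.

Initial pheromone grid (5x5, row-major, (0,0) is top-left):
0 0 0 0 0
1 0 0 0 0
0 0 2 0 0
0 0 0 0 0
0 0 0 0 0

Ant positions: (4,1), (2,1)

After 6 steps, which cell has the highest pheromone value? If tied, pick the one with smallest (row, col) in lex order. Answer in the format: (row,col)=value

Answer: (2,2)=6

Derivation:
Step 1: ant0:(4,1)->N->(3,1) | ant1:(2,1)->E->(2,2)
  grid max=3 at (2,2)
Step 2: ant0:(3,1)->N->(2,1) | ant1:(2,2)->N->(1,2)
  grid max=2 at (2,2)
Step 3: ant0:(2,1)->E->(2,2) | ant1:(1,2)->S->(2,2)
  grid max=5 at (2,2)
Step 4: ant0:(2,2)->N->(1,2) | ant1:(2,2)->N->(1,2)
  grid max=4 at (2,2)
Step 5: ant0:(1,2)->S->(2,2) | ant1:(1,2)->S->(2,2)
  grid max=7 at (2,2)
Step 6: ant0:(2,2)->N->(1,2) | ant1:(2,2)->N->(1,2)
  grid max=6 at (2,2)
Final grid:
  0 0 0 0 0
  0 0 5 0 0
  0 0 6 0 0
  0 0 0 0 0
  0 0 0 0 0
Max pheromone 6 at (2,2)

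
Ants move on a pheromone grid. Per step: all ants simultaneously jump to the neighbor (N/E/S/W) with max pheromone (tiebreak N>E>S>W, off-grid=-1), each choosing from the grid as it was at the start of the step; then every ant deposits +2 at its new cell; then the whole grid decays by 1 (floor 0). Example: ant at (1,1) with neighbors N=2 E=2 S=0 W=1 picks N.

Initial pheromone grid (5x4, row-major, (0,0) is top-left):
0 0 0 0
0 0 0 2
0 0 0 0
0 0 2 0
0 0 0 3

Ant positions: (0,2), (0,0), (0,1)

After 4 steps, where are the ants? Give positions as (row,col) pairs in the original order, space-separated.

Step 1: ant0:(0,2)->E->(0,3) | ant1:(0,0)->E->(0,1) | ant2:(0,1)->E->(0,2)
  grid max=2 at (4,3)
Step 2: ant0:(0,3)->S->(1,3) | ant1:(0,1)->E->(0,2) | ant2:(0,2)->E->(0,3)
  grid max=2 at (0,2)
Step 3: ant0:(1,3)->N->(0,3) | ant1:(0,2)->E->(0,3) | ant2:(0,3)->S->(1,3)
  grid max=5 at (0,3)
Step 4: ant0:(0,3)->S->(1,3) | ant1:(0,3)->S->(1,3) | ant2:(1,3)->N->(0,3)
  grid max=6 at (0,3)

(1,3) (1,3) (0,3)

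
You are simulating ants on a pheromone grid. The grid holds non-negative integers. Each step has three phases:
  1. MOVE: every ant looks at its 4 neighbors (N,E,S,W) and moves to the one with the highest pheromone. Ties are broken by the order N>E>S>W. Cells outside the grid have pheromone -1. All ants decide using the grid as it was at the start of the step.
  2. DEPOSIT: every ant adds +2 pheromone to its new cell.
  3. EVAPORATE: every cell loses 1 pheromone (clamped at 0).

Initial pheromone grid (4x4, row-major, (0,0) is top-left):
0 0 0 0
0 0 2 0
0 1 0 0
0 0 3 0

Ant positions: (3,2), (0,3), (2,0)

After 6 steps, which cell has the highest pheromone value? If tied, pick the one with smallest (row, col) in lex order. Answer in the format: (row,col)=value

Answer: (3,2)=11

Derivation:
Step 1: ant0:(3,2)->N->(2,2) | ant1:(0,3)->S->(1,3) | ant2:(2,0)->E->(2,1)
  grid max=2 at (2,1)
Step 2: ant0:(2,2)->S->(3,2) | ant1:(1,3)->W->(1,2) | ant2:(2,1)->E->(2,2)
  grid max=3 at (3,2)
Step 3: ant0:(3,2)->N->(2,2) | ant1:(1,2)->S->(2,2) | ant2:(2,2)->S->(3,2)
  grid max=5 at (2,2)
Step 4: ant0:(2,2)->S->(3,2) | ant1:(2,2)->S->(3,2) | ant2:(3,2)->N->(2,2)
  grid max=7 at (3,2)
Step 5: ant0:(3,2)->N->(2,2) | ant1:(3,2)->N->(2,2) | ant2:(2,2)->S->(3,2)
  grid max=9 at (2,2)
Step 6: ant0:(2,2)->S->(3,2) | ant1:(2,2)->S->(3,2) | ant2:(3,2)->N->(2,2)
  grid max=11 at (3,2)
Final grid:
  0 0 0 0
  0 0 0 0
  0 0 10 0
  0 0 11 0
Max pheromone 11 at (3,2)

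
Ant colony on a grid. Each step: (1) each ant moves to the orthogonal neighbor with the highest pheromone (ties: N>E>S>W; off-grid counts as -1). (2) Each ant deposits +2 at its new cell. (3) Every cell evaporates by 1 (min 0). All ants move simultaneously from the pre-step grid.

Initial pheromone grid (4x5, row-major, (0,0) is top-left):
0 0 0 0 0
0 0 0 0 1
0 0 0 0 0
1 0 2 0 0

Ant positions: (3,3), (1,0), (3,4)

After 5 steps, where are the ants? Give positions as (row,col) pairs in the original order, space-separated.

Step 1: ant0:(3,3)->W->(3,2) | ant1:(1,0)->N->(0,0) | ant2:(3,4)->N->(2,4)
  grid max=3 at (3,2)
Step 2: ant0:(3,2)->N->(2,2) | ant1:(0,0)->E->(0,1) | ant2:(2,4)->N->(1,4)
  grid max=2 at (3,2)
Step 3: ant0:(2,2)->S->(3,2) | ant1:(0,1)->E->(0,2) | ant2:(1,4)->N->(0,4)
  grid max=3 at (3,2)
Step 4: ant0:(3,2)->N->(2,2) | ant1:(0,2)->E->(0,3) | ant2:(0,4)->S->(1,4)
  grid max=2 at (3,2)
Step 5: ant0:(2,2)->S->(3,2) | ant1:(0,3)->E->(0,4) | ant2:(1,4)->N->(0,4)
  grid max=3 at (0,4)

(3,2) (0,4) (0,4)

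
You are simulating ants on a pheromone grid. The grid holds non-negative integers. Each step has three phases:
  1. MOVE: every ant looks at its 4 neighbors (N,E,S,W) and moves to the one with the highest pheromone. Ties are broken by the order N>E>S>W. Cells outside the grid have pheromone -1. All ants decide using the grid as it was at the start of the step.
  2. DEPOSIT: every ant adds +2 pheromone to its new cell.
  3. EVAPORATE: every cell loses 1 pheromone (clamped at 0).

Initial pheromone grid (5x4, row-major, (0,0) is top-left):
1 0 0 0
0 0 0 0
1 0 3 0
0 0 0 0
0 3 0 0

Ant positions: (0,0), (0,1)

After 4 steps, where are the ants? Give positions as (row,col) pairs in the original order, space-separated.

Step 1: ant0:(0,0)->E->(0,1) | ant1:(0,1)->W->(0,0)
  grid max=2 at (0,0)
Step 2: ant0:(0,1)->W->(0,0) | ant1:(0,0)->E->(0,1)
  grid max=3 at (0,0)
Step 3: ant0:(0,0)->E->(0,1) | ant1:(0,1)->W->(0,0)
  grid max=4 at (0,0)
Step 4: ant0:(0,1)->W->(0,0) | ant1:(0,0)->E->(0,1)
  grid max=5 at (0,0)

(0,0) (0,1)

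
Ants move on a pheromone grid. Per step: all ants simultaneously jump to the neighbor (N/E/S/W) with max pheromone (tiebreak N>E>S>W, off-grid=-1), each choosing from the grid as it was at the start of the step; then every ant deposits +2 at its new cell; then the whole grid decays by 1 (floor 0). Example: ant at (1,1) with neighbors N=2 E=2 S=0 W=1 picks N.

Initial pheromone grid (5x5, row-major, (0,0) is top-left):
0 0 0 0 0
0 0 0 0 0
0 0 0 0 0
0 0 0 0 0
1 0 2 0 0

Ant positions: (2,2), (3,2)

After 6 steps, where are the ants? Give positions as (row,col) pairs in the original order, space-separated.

Step 1: ant0:(2,2)->N->(1,2) | ant1:(3,2)->S->(4,2)
  grid max=3 at (4,2)
Step 2: ant0:(1,2)->N->(0,2) | ant1:(4,2)->N->(3,2)
  grid max=2 at (4,2)
Step 3: ant0:(0,2)->E->(0,3) | ant1:(3,2)->S->(4,2)
  grid max=3 at (4,2)
Step 4: ant0:(0,3)->E->(0,4) | ant1:(4,2)->N->(3,2)
  grid max=2 at (4,2)
Step 5: ant0:(0,4)->S->(1,4) | ant1:(3,2)->S->(4,2)
  grid max=3 at (4,2)
Step 6: ant0:(1,4)->N->(0,4) | ant1:(4,2)->N->(3,2)
  grid max=2 at (4,2)

(0,4) (3,2)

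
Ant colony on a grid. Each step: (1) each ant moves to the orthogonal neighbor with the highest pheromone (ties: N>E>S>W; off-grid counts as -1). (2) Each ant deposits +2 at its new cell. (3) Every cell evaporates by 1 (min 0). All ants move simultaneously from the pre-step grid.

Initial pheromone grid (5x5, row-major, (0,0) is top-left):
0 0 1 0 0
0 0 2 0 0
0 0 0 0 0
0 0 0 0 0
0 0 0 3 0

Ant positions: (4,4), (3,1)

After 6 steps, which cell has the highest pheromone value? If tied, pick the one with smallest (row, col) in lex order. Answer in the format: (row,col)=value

Answer: (4,3)=3

Derivation:
Step 1: ant0:(4,4)->W->(4,3) | ant1:(3,1)->N->(2,1)
  grid max=4 at (4,3)
Step 2: ant0:(4,3)->N->(3,3) | ant1:(2,1)->N->(1,1)
  grid max=3 at (4,3)
Step 3: ant0:(3,3)->S->(4,3) | ant1:(1,1)->N->(0,1)
  grid max=4 at (4,3)
Step 4: ant0:(4,3)->N->(3,3) | ant1:(0,1)->E->(0,2)
  grid max=3 at (4,3)
Step 5: ant0:(3,3)->S->(4,3) | ant1:(0,2)->E->(0,3)
  grid max=4 at (4,3)
Step 6: ant0:(4,3)->N->(3,3) | ant1:(0,3)->E->(0,4)
  grid max=3 at (4,3)
Final grid:
  0 0 0 0 1
  0 0 0 0 0
  0 0 0 0 0
  0 0 0 1 0
  0 0 0 3 0
Max pheromone 3 at (4,3)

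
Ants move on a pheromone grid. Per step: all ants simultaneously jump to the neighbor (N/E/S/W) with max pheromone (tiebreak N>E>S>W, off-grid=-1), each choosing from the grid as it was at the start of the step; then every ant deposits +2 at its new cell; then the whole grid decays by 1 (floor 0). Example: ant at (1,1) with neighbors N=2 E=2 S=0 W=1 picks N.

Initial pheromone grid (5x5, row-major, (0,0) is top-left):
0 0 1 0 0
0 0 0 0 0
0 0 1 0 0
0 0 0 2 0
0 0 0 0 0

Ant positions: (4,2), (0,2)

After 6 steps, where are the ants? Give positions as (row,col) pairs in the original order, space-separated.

Step 1: ant0:(4,2)->N->(3,2) | ant1:(0,2)->E->(0,3)
  grid max=1 at (0,3)
Step 2: ant0:(3,2)->E->(3,3) | ant1:(0,3)->E->(0,4)
  grid max=2 at (3,3)
Step 3: ant0:(3,3)->N->(2,3) | ant1:(0,4)->S->(1,4)
  grid max=1 at (1,4)
Step 4: ant0:(2,3)->S->(3,3) | ant1:(1,4)->N->(0,4)
  grid max=2 at (3,3)
Step 5: ant0:(3,3)->N->(2,3) | ant1:(0,4)->S->(1,4)
  grid max=1 at (1,4)
Step 6: ant0:(2,3)->S->(3,3) | ant1:(1,4)->N->(0,4)
  grid max=2 at (3,3)

(3,3) (0,4)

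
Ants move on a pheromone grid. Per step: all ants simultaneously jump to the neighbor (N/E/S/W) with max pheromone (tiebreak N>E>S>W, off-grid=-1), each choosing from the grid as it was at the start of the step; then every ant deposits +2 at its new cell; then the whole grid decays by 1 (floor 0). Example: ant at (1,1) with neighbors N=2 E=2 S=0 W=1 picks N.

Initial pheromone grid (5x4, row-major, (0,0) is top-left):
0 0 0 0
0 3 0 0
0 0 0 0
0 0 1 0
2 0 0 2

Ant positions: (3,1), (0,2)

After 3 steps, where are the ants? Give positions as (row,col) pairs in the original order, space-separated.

Step 1: ant0:(3,1)->E->(3,2) | ant1:(0,2)->E->(0,3)
  grid max=2 at (1,1)
Step 2: ant0:(3,2)->N->(2,2) | ant1:(0,3)->S->(1,3)
  grid max=1 at (1,1)
Step 3: ant0:(2,2)->S->(3,2) | ant1:(1,3)->N->(0,3)
  grid max=2 at (3,2)

(3,2) (0,3)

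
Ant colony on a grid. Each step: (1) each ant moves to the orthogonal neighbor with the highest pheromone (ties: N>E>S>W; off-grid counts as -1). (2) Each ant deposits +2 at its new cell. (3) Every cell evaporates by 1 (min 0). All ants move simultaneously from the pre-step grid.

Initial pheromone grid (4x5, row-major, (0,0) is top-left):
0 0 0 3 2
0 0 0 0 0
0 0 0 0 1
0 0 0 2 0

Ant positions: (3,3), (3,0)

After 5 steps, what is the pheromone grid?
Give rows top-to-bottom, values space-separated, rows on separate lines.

After step 1: ants at (2,3),(2,0)
  0 0 0 2 1
  0 0 0 0 0
  1 0 0 1 0
  0 0 0 1 0
After step 2: ants at (3,3),(1,0)
  0 0 0 1 0
  1 0 0 0 0
  0 0 0 0 0
  0 0 0 2 0
After step 3: ants at (2,3),(0,0)
  1 0 0 0 0
  0 0 0 0 0
  0 0 0 1 0
  0 0 0 1 0
After step 4: ants at (3,3),(0,1)
  0 1 0 0 0
  0 0 0 0 0
  0 0 0 0 0
  0 0 0 2 0
After step 5: ants at (2,3),(0,2)
  0 0 1 0 0
  0 0 0 0 0
  0 0 0 1 0
  0 0 0 1 0

0 0 1 0 0
0 0 0 0 0
0 0 0 1 0
0 0 0 1 0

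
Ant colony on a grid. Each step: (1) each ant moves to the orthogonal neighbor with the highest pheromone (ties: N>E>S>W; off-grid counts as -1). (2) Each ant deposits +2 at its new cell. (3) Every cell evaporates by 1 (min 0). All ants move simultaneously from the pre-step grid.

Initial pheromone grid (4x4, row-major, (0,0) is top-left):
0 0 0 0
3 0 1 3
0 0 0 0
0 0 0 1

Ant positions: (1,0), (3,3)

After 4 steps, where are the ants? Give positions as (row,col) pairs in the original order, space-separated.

Step 1: ant0:(1,0)->N->(0,0) | ant1:(3,3)->N->(2,3)
  grid max=2 at (1,0)
Step 2: ant0:(0,0)->S->(1,0) | ant1:(2,3)->N->(1,3)
  grid max=3 at (1,0)
Step 3: ant0:(1,0)->N->(0,0) | ant1:(1,3)->N->(0,3)
  grid max=2 at (1,0)
Step 4: ant0:(0,0)->S->(1,0) | ant1:(0,3)->S->(1,3)
  grid max=3 at (1,0)

(1,0) (1,3)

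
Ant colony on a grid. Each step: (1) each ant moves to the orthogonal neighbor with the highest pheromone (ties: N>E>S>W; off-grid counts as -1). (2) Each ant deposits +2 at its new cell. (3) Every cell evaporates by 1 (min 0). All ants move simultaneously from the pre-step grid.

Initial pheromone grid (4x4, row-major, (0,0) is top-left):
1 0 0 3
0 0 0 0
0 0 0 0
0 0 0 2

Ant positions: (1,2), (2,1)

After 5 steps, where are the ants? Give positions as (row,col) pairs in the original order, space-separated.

Step 1: ant0:(1,2)->N->(0,2) | ant1:(2,1)->N->(1,1)
  grid max=2 at (0,3)
Step 2: ant0:(0,2)->E->(0,3) | ant1:(1,1)->N->(0,1)
  grid max=3 at (0,3)
Step 3: ant0:(0,3)->S->(1,3) | ant1:(0,1)->E->(0,2)
  grid max=2 at (0,3)
Step 4: ant0:(1,3)->N->(0,3) | ant1:(0,2)->E->(0,3)
  grid max=5 at (0,3)
Step 5: ant0:(0,3)->S->(1,3) | ant1:(0,3)->S->(1,3)
  grid max=4 at (0,3)

(1,3) (1,3)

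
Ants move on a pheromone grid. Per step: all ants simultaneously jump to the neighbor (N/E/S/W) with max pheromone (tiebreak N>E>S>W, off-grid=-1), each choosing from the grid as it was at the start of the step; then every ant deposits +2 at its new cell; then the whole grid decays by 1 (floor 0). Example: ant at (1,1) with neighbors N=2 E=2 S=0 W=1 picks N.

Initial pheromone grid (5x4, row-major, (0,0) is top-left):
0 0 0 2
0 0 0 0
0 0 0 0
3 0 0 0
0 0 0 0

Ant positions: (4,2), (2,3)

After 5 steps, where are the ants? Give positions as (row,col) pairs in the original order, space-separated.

Step 1: ant0:(4,2)->N->(3,2) | ant1:(2,3)->N->(1,3)
  grid max=2 at (3,0)
Step 2: ant0:(3,2)->N->(2,2) | ant1:(1,3)->N->(0,3)
  grid max=2 at (0,3)
Step 3: ant0:(2,2)->N->(1,2) | ant1:(0,3)->S->(1,3)
  grid max=1 at (0,3)
Step 4: ant0:(1,2)->E->(1,3) | ant1:(1,3)->N->(0,3)
  grid max=2 at (0,3)
Step 5: ant0:(1,3)->N->(0,3) | ant1:(0,3)->S->(1,3)
  grid max=3 at (0,3)

(0,3) (1,3)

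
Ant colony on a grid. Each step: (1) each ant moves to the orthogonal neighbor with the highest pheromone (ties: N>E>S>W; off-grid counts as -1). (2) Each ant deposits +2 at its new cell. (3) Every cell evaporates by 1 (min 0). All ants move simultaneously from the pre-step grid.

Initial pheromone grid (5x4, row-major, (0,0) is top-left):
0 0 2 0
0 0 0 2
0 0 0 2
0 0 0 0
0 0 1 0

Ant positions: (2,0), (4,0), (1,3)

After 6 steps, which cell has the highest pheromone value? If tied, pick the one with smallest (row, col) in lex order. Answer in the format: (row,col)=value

Step 1: ant0:(2,0)->N->(1,0) | ant1:(4,0)->N->(3,0) | ant2:(1,3)->S->(2,3)
  grid max=3 at (2,3)
Step 2: ant0:(1,0)->N->(0,0) | ant1:(3,0)->N->(2,0) | ant2:(2,3)->N->(1,3)
  grid max=2 at (1,3)
Step 3: ant0:(0,0)->E->(0,1) | ant1:(2,0)->N->(1,0) | ant2:(1,3)->S->(2,3)
  grid max=3 at (2,3)
Step 4: ant0:(0,1)->E->(0,2) | ant1:(1,0)->N->(0,0) | ant2:(2,3)->N->(1,3)
  grid max=2 at (1,3)
Step 5: ant0:(0,2)->E->(0,3) | ant1:(0,0)->E->(0,1) | ant2:(1,3)->S->(2,3)
  grid max=3 at (2,3)
Step 6: ant0:(0,3)->S->(1,3) | ant1:(0,1)->E->(0,2) | ant2:(2,3)->N->(1,3)
  grid max=4 at (1,3)
Final grid:
  0 0 1 0
  0 0 0 4
  0 0 0 2
  0 0 0 0
  0 0 0 0
Max pheromone 4 at (1,3)

Answer: (1,3)=4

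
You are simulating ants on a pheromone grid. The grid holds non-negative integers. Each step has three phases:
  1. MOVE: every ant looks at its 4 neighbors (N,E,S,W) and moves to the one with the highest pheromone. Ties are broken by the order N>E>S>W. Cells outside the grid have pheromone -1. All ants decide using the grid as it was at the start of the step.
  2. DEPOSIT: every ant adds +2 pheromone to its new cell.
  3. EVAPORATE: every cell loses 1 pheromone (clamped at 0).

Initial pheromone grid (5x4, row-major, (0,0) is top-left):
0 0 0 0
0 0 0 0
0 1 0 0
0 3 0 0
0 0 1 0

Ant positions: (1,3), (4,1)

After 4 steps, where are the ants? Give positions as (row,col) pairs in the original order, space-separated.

Step 1: ant0:(1,3)->N->(0,3) | ant1:(4,1)->N->(3,1)
  grid max=4 at (3,1)
Step 2: ant0:(0,3)->S->(1,3) | ant1:(3,1)->N->(2,1)
  grid max=3 at (3,1)
Step 3: ant0:(1,3)->N->(0,3) | ant1:(2,1)->S->(3,1)
  grid max=4 at (3,1)
Step 4: ant0:(0,3)->S->(1,3) | ant1:(3,1)->N->(2,1)
  grid max=3 at (3,1)

(1,3) (2,1)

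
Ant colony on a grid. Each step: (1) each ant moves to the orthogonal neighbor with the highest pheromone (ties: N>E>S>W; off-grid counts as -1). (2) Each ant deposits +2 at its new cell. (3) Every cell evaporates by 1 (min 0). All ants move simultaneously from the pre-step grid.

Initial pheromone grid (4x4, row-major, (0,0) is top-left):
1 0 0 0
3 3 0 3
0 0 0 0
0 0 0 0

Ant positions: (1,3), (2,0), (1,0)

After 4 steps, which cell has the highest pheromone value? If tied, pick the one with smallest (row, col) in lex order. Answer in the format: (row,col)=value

Step 1: ant0:(1,3)->N->(0,3) | ant1:(2,0)->N->(1,0) | ant2:(1,0)->E->(1,1)
  grid max=4 at (1,0)
Step 2: ant0:(0,3)->S->(1,3) | ant1:(1,0)->E->(1,1) | ant2:(1,1)->W->(1,0)
  grid max=5 at (1,0)
Step 3: ant0:(1,3)->N->(0,3) | ant1:(1,1)->W->(1,0) | ant2:(1,0)->E->(1,1)
  grid max=6 at (1,0)
Step 4: ant0:(0,3)->S->(1,3) | ant1:(1,0)->E->(1,1) | ant2:(1,1)->W->(1,0)
  grid max=7 at (1,0)
Final grid:
  0 0 0 0
  7 7 0 3
  0 0 0 0
  0 0 0 0
Max pheromone 7 at (1,0)

Answer: (1,0)=7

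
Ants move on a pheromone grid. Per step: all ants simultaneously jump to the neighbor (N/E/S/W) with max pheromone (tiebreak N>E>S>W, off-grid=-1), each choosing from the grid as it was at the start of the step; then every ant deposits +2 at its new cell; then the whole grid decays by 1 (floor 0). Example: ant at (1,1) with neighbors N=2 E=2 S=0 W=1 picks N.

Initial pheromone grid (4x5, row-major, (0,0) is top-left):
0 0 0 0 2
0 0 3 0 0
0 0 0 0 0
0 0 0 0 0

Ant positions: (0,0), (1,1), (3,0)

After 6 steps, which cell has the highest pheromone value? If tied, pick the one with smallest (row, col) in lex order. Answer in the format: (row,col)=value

Step 1: ant0:(0,0)->E->(0,1) | ant1:(1,1)->E->(1,2) | ant2:(3,0)->N->(2,0)
  grid max=4 at (1,2)
Step 2: ant0:(0,1)->E->(0,2) | ant1:(1,2)->N->(0,2) | ant2:(2,0)->N->(1,0)
  grid max=3 at (0,2)
Step 3: ant0:(0,2)->S->(1,2) | ant1:(0,2)->S->(1,2) | ant2:(1,0)->N->(0,0)
  grid max=6 at (1,2)
Step 4: ant0:(1,2)->N->(0,2) | ant1:(1,2)->N->(0,2) | ant2:(0,0)->E->(0,1)
  grid max=5 at (0,2)
Step 5: ant0:(0,2)->S->(1,2) | ant1:(0,2)->S->(1,2) | ant2:(0,1)->E->(0,2)
  grid max=8 at (1,2)
Step 6: ant0:(1,2)->N->(0,2) | ant1:(1,2)->N->(0,2) | ant2:(0,2)->S->(1,2)
  grid max=9 at (0,2)
Final grid:
  0 0 9 0 0
  0 0 9 0 0
  0 0 0 0 0
  0 0 0 0 0
Max pheromone 9 at (0,2)

Answer: (0,2)=9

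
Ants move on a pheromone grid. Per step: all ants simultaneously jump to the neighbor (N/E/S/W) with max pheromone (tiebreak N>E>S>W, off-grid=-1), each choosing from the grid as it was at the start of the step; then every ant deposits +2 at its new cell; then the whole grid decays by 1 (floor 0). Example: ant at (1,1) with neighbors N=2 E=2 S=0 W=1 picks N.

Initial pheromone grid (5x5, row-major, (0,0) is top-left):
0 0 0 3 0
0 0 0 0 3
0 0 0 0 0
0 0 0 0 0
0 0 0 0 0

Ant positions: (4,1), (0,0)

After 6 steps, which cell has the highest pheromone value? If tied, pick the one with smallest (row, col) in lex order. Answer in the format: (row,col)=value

Answer: (0,3)=3

Derivation:
Step 1: ant0:(4,1)->N->(3,1) | ant1:(0,0)->E->(0,1)
  grid max=2 at (0,3)
Step 2: ant0:(3,1)->N->(2,1) | ant1:(0,1)->E->(0,2)
  grid max=1 at (0,2)
Step 3: ant0:(2,1)->N->(1,1) | ant1:(0,2)->E->(0,3)
  grid max=2 at (0,3)
Step 4: ant0:(1,1)->N->(0,1) | ant1:(0,3)->E->(0,4)
  grid max=1 at (0,1)
Step 5: ant0:(0,1)->E->(0,2) | ant1:(0,4)->W->(0,3)
  grid max=2 at (0,3)
Step 6: ant0:(0,2)->E->(0,3) | ant1:(0,3)->W->(0,2)
  grid max=3 at (0,3)
Final grid:
  0 0 2 3 0
  0 0 0 0 0
  0 0 0 0 0
  0 0 0 0 0
  0 0 0 0 0
Max pheromone 3 at (0,3)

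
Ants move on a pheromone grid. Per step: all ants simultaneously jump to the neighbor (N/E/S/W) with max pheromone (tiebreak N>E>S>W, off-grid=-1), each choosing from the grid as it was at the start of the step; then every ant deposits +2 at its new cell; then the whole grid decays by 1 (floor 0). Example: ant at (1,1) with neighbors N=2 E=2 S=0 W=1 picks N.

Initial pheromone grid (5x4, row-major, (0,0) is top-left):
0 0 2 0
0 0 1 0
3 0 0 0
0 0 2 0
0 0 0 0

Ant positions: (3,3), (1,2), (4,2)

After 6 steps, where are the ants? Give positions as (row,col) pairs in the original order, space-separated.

Step 1: ant0:(3,3)->W->(3,2) | ant1:(1,2)->N->(0,2) | ant2:(4,2)->N->(3,2)
  grid max=5 at (3,2)
Step 2: ant0:(3,2)->N->(2,2) | ant1:(0,2)->E->(0,3) | ant2:(3,2)->N->(2,2)
  grid max=4 at (3,2)
Step 3: ant0:(2,2)->S->(3,2) | ant1:(0,3)->W->(0,2) | ant2:(2,2)->S->(3,2)
  grid max=7 at (3,2)
Step 4: ant0:(3,2)->N->(2,2) | ant1:(0,2)->E->(0,3) | ant2:(3,2)->N->(2,2)
  grid max=6 at (3,2)
Step 5: ant0:(2,2)->S->(3,2) | ant1:(0,3)->W->(0,2) | ant2:(2,2)->S->(3,2)
  grid max=9 at (3,2)
Step 6: ant0:(3,2)->N->(2,2) | ant1:(0,2)->E->(0,3) | ant2:(3,2)->N->(2,2)
  grid max=8 at (3,2)

(2,2) (0,3) (2,2)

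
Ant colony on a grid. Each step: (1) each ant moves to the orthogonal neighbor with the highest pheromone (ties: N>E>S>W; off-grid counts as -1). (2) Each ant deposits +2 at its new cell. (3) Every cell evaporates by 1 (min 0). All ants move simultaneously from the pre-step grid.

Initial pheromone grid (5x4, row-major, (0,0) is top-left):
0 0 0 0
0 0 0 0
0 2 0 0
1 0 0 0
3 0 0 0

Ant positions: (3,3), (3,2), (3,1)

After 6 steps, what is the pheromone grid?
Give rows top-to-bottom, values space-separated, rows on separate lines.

After step 1: ants at (2,3),(2,2),(2,1)
  0 0 0 0
  0 0 0 0
  0 3 1 1
  0 0 0 0
  2 0 0 0
After step 2: ants at (2,2),(2,1),(2,2)
  0 0 0 0
  0 0 0 0
  0 4 4 0
  0 0 0 0
  1 0 0 0
After step 3: ants at (2,1),(2,2),(2,1)
  0 0 0 0
  0 0 0 0
  0 7 5 0
  0 0 0 0
  0 0 0 0
After step 4: ants at (2,2),(2,1),(2,2)
  0 0 0 0
  0 0 0 0
  0 8 8 0
  0 0 0 0
  0 0 0 0
After step 5: ants at (2,1),(2,2),(2,1)
  0 0 0 0
  0 0 0 0
  0 11 9 0
  0 0 0 0
  0 0 0 0
After step 6: ants at (2,2),(2,1),(2,2)
  0 0 0 0
  0 0 0 0
  0 12 12 0
  0 0 0 0
  0 0 0 0

0 0 0 0
0 0 0 0
0 12 12 0
0 0 0 0
0 0 0 0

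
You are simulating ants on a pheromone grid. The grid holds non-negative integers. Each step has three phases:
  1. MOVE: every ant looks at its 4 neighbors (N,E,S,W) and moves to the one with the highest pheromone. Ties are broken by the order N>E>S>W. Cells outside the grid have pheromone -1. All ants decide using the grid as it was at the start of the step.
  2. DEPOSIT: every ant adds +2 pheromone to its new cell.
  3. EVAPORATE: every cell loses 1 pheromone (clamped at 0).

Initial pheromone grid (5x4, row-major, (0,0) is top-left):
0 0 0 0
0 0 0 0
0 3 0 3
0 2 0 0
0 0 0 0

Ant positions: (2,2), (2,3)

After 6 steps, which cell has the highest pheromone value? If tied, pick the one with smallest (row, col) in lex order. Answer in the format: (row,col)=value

Answer: (2,3)=9

Derivation:
Step 1: ant0:(2,2)->E->(2,3) | ant1:(2,3)->N->(1,3)
  grid max=4 at (2,3)
Step 2: ant0:(2,3)->N->(1,3) | ant1:(1,3)->S->(2,3)
  grid max=5 at (2,3)
Step 3: ant0:(1,3)->S->(2,3) | ant1:(2,3)->N->(1,3)
  grid max=6 at (2,3)
Step 4: ant0:(2,3)->N->(1,3) | ant1:(1,3)->S->(2,3)
  grid max=7 at (2,3)
Step 5: ant0:(1,3)->S->(2,3) | ant1:(2,3)->N->(1,3)
  grid max=8 at (2,3)
Step 6: ant0:(2,3)->N->(1,3) | ant1:(1,3)->S->(2,3)
  grid max=9 at (2,3)
Final grid:
  0 0 0 0
  0 0 0 6
  0 0 0 9
  0 0 0 0
  0 0 0 0
Max pheromone 9 at (2,3)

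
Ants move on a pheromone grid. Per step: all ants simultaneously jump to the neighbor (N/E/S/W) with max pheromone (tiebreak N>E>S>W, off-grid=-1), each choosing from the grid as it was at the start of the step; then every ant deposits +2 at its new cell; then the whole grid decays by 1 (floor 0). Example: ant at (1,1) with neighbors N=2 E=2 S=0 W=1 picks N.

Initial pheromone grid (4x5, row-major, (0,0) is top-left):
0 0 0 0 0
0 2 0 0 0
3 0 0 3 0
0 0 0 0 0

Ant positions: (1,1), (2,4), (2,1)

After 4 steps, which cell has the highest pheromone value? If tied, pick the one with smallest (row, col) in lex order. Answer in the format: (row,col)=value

Answer: (2,0)=5

Derivation:
Step 1: ant0:(1,1)->N->(0,1) | ant1:(2,4)->W->(2,3) | ant2:(2,1)->W->(2,0)
  grid max=4 at (2,0)
Step 2: ant0:(0,1)->S->(1,1) | ant1:(2,3)->N->(1,3) | ant2:(2,0)->N->(1,0)
  grid max=3 at (2,0)
Step 3: ant0:(1,1)->W->(1,0) | ant1:(1,3)->S->(2,3) | ant2:(1,0)->S->(2,0)
  grid max=4 at (2,0)
Step 4: ant0:(1,0)->S->(2,0) | ant1:(2,3)->N->(1,3) | ant2:(2,0)->N->(1,0)
  grid max=5 at (2,0)
Final grid:
  0 0 0 0 0
  3 0 0 1 0
  5 0 0 3 0
  0 0 0 0 0
Max pheromone 5 at (2,0)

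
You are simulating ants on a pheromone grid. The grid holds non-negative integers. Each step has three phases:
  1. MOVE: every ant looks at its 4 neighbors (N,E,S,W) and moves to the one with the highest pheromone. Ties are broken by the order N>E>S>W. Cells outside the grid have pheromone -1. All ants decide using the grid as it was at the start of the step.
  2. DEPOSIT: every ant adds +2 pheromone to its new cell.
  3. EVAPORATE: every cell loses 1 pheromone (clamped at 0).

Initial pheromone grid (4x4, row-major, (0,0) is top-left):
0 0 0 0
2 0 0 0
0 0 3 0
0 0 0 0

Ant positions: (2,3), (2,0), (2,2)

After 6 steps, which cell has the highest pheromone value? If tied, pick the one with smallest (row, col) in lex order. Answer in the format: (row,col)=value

Answer: (2,2)=9

Derivation:
Step 1: ant0:(2,3)->W->(2,2) | ant1:(2,0)->N->(1,0) | ant2:(2,2)->N->(1,2)
  grid max=4 at (2,2)
Step 2: ant0:(2,2)->N->(1,2) | ant1:(1,0)->N->(0,0) | ant2:(1,2)->S->(2,2)
  grid max=5 at (2,2)
Step 3: ant0:(1,2)->S->(2,2) | ant1:(0,0)->S->(1,0) | ant2:(2,2)->N->(1,2)
  grid max=6 at (2,2)
Step 4: ant0:(2,2)->N->(1,2) | ant1:(1,0)->N->(0,0) | ant2:(1,2)->S->(2,2)
  grid max=7 at (2,2)
Step 5: ant0:(1,2)->S->(2,2) | ant1:(0,0)->S->(1,0) | ant2:(2,2)->N->(1,2)
  grid max=8 at (2,2)
Step 6: ant0:(2,2)->N->(1,2) | ant1:(1,0)->N->(0,0) | ant2:(1,2)->S->(2,2)
  grid max=9 at (2,2)
Final grid:
  1 0 0 0
  2 0 6 0
  0 0 9 0
  0 0 0 0
Max pheromone 9 at (2,2)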